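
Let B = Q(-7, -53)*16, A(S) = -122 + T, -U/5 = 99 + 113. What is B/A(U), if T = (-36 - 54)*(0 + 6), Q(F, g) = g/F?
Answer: -424/2317 ≈ -0.18300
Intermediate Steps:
U = -1060 (U = -5*(99 + 113) = -5*212 = -1060)
T = -540 (T = -90*6 = -540)
A(S) = -662 (A(S) = -122 - 540 = -662)
B = 848/7 (B = -53/(-7)*16 = -53*(-⅐)*16 = (53/7)*16 = 848/7 ≈ 121.14)
B/A(U) = (848/7)/(-662) = (848/7)*(-1/662) = -424/2317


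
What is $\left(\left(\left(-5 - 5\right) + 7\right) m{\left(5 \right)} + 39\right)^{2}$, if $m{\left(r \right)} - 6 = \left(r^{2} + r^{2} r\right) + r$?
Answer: $197136$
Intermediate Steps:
$m{\left(r \right)} = 6 + r + r^{2} + r^{3}$ ($m{\left(r \right)} = 6 + \left(\left(r^{2} + r^{2} r\right) + r\right) = 6 + \left(\left(r^{2} + r^{3}\right) + r\right) = 6 + \left(r + r^{2} + r^{3}\right) = 6 + r + r^{2} + r^{3}$)
$\left(\left(\left(-5 - 5\right) + 7\right) m{\left(5 \right)} + 39\right)^{2} = \left(\left(\left(-5 - 5\right) + 7\right) \left(6 + 5 + 5^{2} + 5^{3}\right) + 39\right)^{2} = \left(\left(\left(-5 - 5\right) + 7\right) \left(6 + 5 + 25 + 125\right) + 39\right)^{2} = \left(\left(-10 + 7\right) 161 + 39\right)^{2} = \left(\left(-3\right) 161 + 39\right)^{2} = \left(-483 + 39\right)^{2} = \left(-444\right)^{2} = 197136$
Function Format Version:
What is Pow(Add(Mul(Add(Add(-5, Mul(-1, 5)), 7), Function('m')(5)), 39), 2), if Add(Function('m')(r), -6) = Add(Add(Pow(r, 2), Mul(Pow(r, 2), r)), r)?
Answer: 197136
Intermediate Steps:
Function('m')(r) = Add(6, r, Pow(r, 2), Pow(r, 3)) (Function('m')(r) = Add(6, Add(Add(Pow(r, 2), Mul(Pow(r, 2), r)), r)) = Add(6, Add(Add(Pow(r, 2), Pow(r, 3)), r)) = Add(6, Add(r, Pow(r, 2), Pow(r, 3))) = Add(6, r, Pow(r, 2), Pow(r, 3)))
Pow(Add(Mul(Add(Add(-5, Mul(-1, 5)), 7), Function('m')(5)), 39), 2) = Pow(Add(Mul(Add(Add(-5, Mul(-1, 5)), 7), Add(6, 5, Pow(5, 2), Pow(5, 3))), 39), 2) = Pow(Add(Mul(Add(Add(-5, -5), 7), Add(6, 5, 25, 125)), 39), 2) = Pow(Add(Mul(Add(-10, 7), 161), 39), 2) = Pow(Add(Mul(-3, 161), 39), 2) = Pow(Add(-483, 39), 2) = Pow(-444, 2) = 197136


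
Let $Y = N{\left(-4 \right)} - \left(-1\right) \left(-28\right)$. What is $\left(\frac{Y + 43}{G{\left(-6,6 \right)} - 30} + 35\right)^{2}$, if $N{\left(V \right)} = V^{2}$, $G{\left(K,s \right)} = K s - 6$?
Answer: $\frac{6195121}{5184} \approx 1195.0$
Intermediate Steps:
$G{\left(K,s \right)} = -6 + K s$
$Y = -12$ ($Y = \left(-4\right)^{2} - \left(-1\right) \left(-28\right) = 16 - 28 = -12$)
$\left(\frac{Y + 43}{G{\left(-6,6 \right)} - 30} + 35\right)^{2} = \left(\frac{-12 + 43}{\left(-6 - 36\right) - 30} + 35\right)^{2} = \left(\frac{31}{\left(-6 - 36\right) - 30} + 35\right)^{2} = \left(\frac{31}{-42 - 30} + 35\right)^{2} = \left(\frac{31}{-72} + 35\right)^{2} = \left(31 \left(- \frac{1}{72}\right) + 35\right)^{2} = \left(- \frac{31}{72} + 35\right)^{2} = \left(\frac{2489}{72}\right)^{2} = \frac{6195121}{5184}$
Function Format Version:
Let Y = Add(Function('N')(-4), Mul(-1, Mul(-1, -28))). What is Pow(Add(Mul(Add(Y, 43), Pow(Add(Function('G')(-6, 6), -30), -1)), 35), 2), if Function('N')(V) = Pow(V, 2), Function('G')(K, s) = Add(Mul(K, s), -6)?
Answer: Rational(6195121, 5184) ≈ 1195.0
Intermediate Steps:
Function('G')(K, s) = Add(-6, Mul(K, s))
Y = -12 (Y = Add(Pow(-4, 2), Mul(-1, Mul(-1, -28))) = Add(16, Mul(-1, 28)) = Add(16, -28) = -12)
Pow(Add(Mul(Add(Y, 43), Pow(Add(Function('G')(-6, 6), -30), -1)), 35), 2) = Pow(Add(Mul(Add(-12, 43), Pow(Add(Add(-6, Mul(-6, 6)), -30), -1)), 35), 2) = Pow(Add(Mul(31, Pow(Add(Add(-6, -36), -30), -1)), 35), 2) = Pow(Add(Mul(31, Pow(Add(-42, -30), -1)), 35), 2) = Pow(Add(Mul(31, Pow(-72, -1)), 35), 2) = Pow(Add(Mul(31, Rational(-1, 72)), 35), 2) = Pow(Add(Rational(-31, 72), 35), 2) = Pow(Rational(2489, 72), 2) = Rational(6195121, 5184)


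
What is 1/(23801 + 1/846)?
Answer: 846/20135647 ≈ 4.2015e-5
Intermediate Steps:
1/(23801 + 1/846) = 1/(20135647/846) = 846/20135647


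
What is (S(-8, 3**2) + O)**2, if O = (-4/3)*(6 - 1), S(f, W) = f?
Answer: 1936/9 ≈ 215.11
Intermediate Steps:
O = -20/3 (O = -4*1/3*5 = -4/3*5 = -20/3 ≈ -6.6667)
(S(-8, 3**2) + O)**2 = (-8 - 20/3)**2 = (-44/3)**2 = 1936/9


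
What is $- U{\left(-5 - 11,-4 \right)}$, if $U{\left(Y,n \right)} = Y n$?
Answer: $-64$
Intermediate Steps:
$- U{\left(-5 - 11,-4 \right)} = - \left(-5 - 11\right) \left(-4\right) = - \left(-16\right) \left(-4\right) = \left(-1\right) 64 = -64$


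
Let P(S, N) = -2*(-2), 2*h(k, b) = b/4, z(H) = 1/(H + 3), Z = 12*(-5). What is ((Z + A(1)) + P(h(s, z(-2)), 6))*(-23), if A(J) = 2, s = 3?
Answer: 1242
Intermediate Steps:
Z = -60
z(H) = 1/(3 + H)
h(k, b) = b/8 (h(k, b) = (b/4)/2 = b/8)
P(S, N) = 4
((Z + A(1)) + P(h(s, z(-2)), 6))*(-23) = ((-60 + 2) + 4)*(-23) = (-58 + 4)*(-23) = -54*(-23) = 1242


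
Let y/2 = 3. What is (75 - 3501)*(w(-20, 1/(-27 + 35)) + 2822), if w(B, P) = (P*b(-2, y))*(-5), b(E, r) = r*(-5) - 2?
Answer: -9736692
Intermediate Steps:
y = 6 (y = 2*3 = 6)
b(E, r) = -2 - 5*r (b(E, r) = -5*r - 2 = -2 - 5*r)
w(B, P) = 160*P (w(B, P) = (P*(-2 - 5*6))*(-5) = (P*(-2 - 30))*(-5) = (P*(-32))*(-5) = -32*P*(-5) = 160*P)
(75 - 3501)*(w(-20, 1/(-27 + 35)) + 2822) = (75 - 3501)*(160/(-27 + 35) + 2822) = -3426*(160/8 + 2822) = -3426*(160*(⅛) + 2822) = -3426*(20 + 2822) = -3426*2842 = -9736692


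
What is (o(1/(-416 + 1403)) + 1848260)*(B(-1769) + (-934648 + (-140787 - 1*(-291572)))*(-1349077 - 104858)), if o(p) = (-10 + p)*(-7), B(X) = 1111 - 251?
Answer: 297018691465699293685/141 ≈ 2.1065e+18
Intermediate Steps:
B(X) = 860
o(p) = 70 - 7*p
(o(1/(-416 + 1403)) + 1848260)*(B(-1769) + (-934648 + (-140787 - 1*(-291572)))*(-1349077 - 104858)) = ((70 - 7/(-416 + 1403)) + 1848260)*(860 + (-934648 + (-140787 - 1*(-291572)))*(-1349077 - 104858)) = ((70 - 7/987) + 1848260)*(860 + (-934648 + (-140787 + 291572))*(-1453935)) = ((70 - 7*1/987) + 1848260)*(860 + (-934648 + 150785)*(-1453935)) = ((70 - 1/141) + 1848260)*(860 - 783863*(-1453935)) = (9869/141 + 1848260)*(860 + 1139685850905) = (260614529/141)*1139685851765 = 297018691465699293685/141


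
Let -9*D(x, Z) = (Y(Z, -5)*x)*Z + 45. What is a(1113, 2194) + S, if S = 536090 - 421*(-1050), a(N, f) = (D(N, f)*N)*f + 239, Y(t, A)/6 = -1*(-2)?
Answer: -7950655303343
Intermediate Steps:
Y(t, A) = 12 (Y(t, A) = 6*(-1*(-2)) = 6*2 = 12)
D(x, Z) = -5 - 4*Z*x/3 (D(x, Z) = -((12*x)*Z + 45)/9 = -(12*Z*x + 45)/9 = -(45 + 12*Z*x)/9 = -5 - 4*Z*x/3)
a(N, f) = 239 + N*f*(-5 - 4*N*f/3) (a(N, f) = ((-5 - 4*f*N/3)*N)*f + 239 = ((-5 - 4*N*f/3)*N)*f + 239 = (N*(-5 - 4*N*f/3))*f + 239 = N*f*(-5 - 4*N*f/3) + 239 = 239 + N*f*(-5 - 4*N*f/3))
S = 978140 (S = 536090 + 442050 = 978140)
a(1113, 2194) + S = (239 - 1/3*1113*2194*(15 + 4*1113*2194)) + 978140 = (239 - 1/3*1113*2194*(15 + 9767688)) + 978140 = (239 - 1/3*1113*2194*9767703) + 978140 = (239 - 7950656281722) + 978140 = -7950656281483 + 978140 = -7950655303343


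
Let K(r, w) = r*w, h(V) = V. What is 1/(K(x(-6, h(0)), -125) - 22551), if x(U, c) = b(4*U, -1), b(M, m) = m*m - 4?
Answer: -1/22176 ≈ -4.5094e-5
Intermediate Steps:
b(M, m) = -4 + m² (b(M, m) = m² - 4 = -4 + m²)
x(U, c) = -3 (x(U, c) = -4 + (-1)² = -4 + 1 = -3)
1/(K(x(-6, h(0)), -125) - 22551) = 1/(-3*(-125) - 22551) = 1/(375 - 22551) = 1/(-22176) = -1/22176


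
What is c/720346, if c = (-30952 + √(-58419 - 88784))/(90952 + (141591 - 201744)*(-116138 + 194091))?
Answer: 15476/1688856908263261 - I*√147203/3377713816526522 ≈ 9.1636e-12 - 1.1359e-13*I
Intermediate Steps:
c = 30952/4689015857 - I*√147203/4689015857 (c = (-30952 + √(-147203))/(90952 - 60153*77953) = (-30952 + I*√147203)/(90952 - 4689106809) = (-30952 + I*√147203)/(-4689015857) = (-30952 + I*√147203)*(-1/4689015857) = 30952/4689015857 - I*√147203/4689015857 ≈ 6.601e-6 - 8.1823e-8*I)
c/720346 = (30952/4689015857 - I*√147203/4689015857)/720346 = (30952/4689015857 - I*√147203/4689015857)*(1/720346) = 15476/1688856908263261 - I*√147203/3377713816526522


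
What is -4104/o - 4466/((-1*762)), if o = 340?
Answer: -201101/32385 ≈ -6.2097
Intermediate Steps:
-4104/o - 4466/((-1*762)) = -4104/340 - 4466/((-1*762)) = -4104*1/340 - 4466/(-762) = -1026/85 - 4466*(-1/762) = -1026/85 + 2233/381 = -201101/32385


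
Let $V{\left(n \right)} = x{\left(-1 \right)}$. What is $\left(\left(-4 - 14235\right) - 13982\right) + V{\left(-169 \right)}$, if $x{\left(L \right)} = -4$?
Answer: $-28225$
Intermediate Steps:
$V{\left(n \right)} = -4$
$\left(\left(-4 - 14235\right) - 13982\right) + V{\left(-169 \right)} = \left(\left(-4 - 14235\right) - 13982\right) - 4 = \left(-14239 - 13982\right) - 4 = -28221 - 4 = -28225$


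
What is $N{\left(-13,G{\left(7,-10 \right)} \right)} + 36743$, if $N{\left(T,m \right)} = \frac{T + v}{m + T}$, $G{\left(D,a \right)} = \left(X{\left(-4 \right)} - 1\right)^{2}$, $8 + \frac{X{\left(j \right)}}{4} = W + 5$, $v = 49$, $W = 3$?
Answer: $36740$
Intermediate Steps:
$X{\left(j \right)} = 0$ ($X{\left(j \right)} = -32 + 4 \left(3 + 5\right) = -32 + 4 \cdot 8 = -32 + 32 = 0$)
$G{\left(D,a \right)} = 1$ ($G{\left(D,a \right)} = \left(0 - 1\right)^{2} = \left(-1\right)^{2} = 1$)
$N{\left(T,m \right)} = \frac{49 + T}{T + m}$ ($N{\left(T,m \right)} = \frac{T + 49}{m + T} = \frac{49 + T}{T + m}$)
$N{\left(-13,G{\left(7,-10 \right)} \right)} + 36743 = \frac{49 - 13}{-13 + 1} + 36743 = \frac{1}{-12} \cdot 36 + 36743 = \left(- \frac{1}{12}\right) 36 + 36743 = -3 + 36743 = 36740$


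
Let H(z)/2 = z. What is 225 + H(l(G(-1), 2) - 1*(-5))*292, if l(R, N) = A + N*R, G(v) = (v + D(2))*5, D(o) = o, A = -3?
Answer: 7233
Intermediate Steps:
G(v) = 10 + 5*v (G(v) = (v + 2)*5 = (2 + v)*5 = 10 + 5*v)
l(R, N) = -3 + N*R
H(z) = 2*z
225 + H(l(G(-1), 2) - 1*(-5))*292 = 225 + (2*((-3 + 2*(10 + 5*(-1))) - 1*(-5)))*292 = 225 + (2*((-3 + 2*(10 - 5)) + 5))*292 = 225 + (2*((-3 + 2*5) + 5))*292 = 225 + (2*((-3 + 10) + 5))*292 = 225 + (2*(7 + 5))*292 = 225 + (2*12)*292 = 225 + 24*292 = 225 + 7008 = 7233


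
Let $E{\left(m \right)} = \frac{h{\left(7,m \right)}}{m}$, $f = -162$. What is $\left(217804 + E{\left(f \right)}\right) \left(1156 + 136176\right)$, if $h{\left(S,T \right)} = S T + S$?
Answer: $\frac{2422905559750}{81} \approx 2.9912 \cdot 10^{10}$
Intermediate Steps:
$h{\left(S,T \right)} = S + S T$
$E{\left(m \right)} = \frac{7 + 7 m}{m}$ ($E{\left(m \right)} = \frac{7 \left(1 + m\right)}{m} = \frac{7 + 7 m}{m}$)
$\left(217804 + E{\left(f \right)}\right) \left(1156 + 136176\right) = \left(217804 + \left(7 + \frac{7}{-162}\right)\right) \left(1156 + 136176\right) = \left(217804 + \left(7 + 7 \left(- \frac{1}{162}\right)\right)\right) 137332 = \left(217804 + \left(7 - \frac{7}{162}\right)\right) 137332 = \left(217804 + \frac{1127}{162}\right) 137332 = \frac{35285375}{162} \cdot 137332 = \frac{2422905559750}{81}$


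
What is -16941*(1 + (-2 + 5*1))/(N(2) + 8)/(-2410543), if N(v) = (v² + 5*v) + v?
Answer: 5647/4821086 ≈ 0.0011713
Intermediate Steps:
N(v) = v² + 6*v
-16941*(1 + (-2 + 5*1))/(N(2) + 8)/(-2410543) = -16941*(1 + (-2 + 5*1))/(2*(6 + 2) + 8)/(-2410543) = -16941*(1 + (-2 + 5))/(2*8 + 8)*(-1/2410543) = -16941*(1 + 3)/(16 + 8)*(-1/2410543) = -67764/24*(-1/2410543) = -16941*⅙*(-1/2410543) = -5647/2*(-1/2410543) = 5647/4821086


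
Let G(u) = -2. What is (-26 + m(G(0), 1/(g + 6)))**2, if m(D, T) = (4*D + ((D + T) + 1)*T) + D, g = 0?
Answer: 1692601/1296 ≈ 1306.0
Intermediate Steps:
m(D, T) = 5*D + T*(1 + D + T) (m(D, T) = (4*D + (1 + D + T)*T) + D = (4*D + T*(1 + D + T)) + D = 5*D + T*(1 + D + T))
(-26 + m(G(0), 1/(g + 6)))**2 = (-26 + (1/(0 + 6) + (1/(0 + 6))**2 + 5*(-2) - 2/(0 + 6)))**2 = (-26 + (1/6 + (1/6)**2 - 10 - 2/6))**2 = (-26 + (1/6 + (1/6)**2 - 10 - 2*1/6))**2 = (-26 + (1/6 + 1/36 - 10 - 1/3))**2 = (-26 - 365/36)**2 = (-1301/36)**2 = 1692601/1296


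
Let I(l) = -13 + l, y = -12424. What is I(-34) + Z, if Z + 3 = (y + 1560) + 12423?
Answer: 1509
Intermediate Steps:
Z = 1556 (Z = -3 + ((-12424 + 1560) + 12423) = -3 + (-10864 + 12423) = -3 + 1559 = 1556)
I(-34) + Z = (-13 - 34) + 1556 = -47 + 1556 = 1509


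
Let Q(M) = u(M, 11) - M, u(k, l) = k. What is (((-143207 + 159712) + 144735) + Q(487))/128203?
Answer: 161240/128203 ≈ 1.2577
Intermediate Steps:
Q(M) = 0 (Q(M) = M - M = 0)
(((-143207 + 159712) + 144735) + Q(487))/128203 = (((-143207 + 159712) + 144735) + 0)/128203 = ((16505 + 144735) + 0)*(1/128203) = (161240 + 0)*(1/128203) = 161240*(1/128203) = 161240/128203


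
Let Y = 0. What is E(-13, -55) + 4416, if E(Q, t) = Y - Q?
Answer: 4429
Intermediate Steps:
E(Q, t) = -Q (E(Q, t) = 0 - Q = -Q)
E(-13, -55) + 4416 = -1*(-13) + 4416 = 13 + 4416 = 4429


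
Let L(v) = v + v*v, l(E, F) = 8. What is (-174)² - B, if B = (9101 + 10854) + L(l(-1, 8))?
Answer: 10249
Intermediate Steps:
L(v) = v + v²
B = 20027 (B = (9101 + 10854) + 8*(1 + 8) = 19955 + 8*9 = 19955 + 72 = 20027)
(-174)² - B = (-174)² - 1*20027 = 30276 - 20027 = 10249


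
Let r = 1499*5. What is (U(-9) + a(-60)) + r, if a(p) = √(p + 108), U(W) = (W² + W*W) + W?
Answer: 7648 + 4*√3 ≈ 7654.9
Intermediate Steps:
r = 7495
U(W) = W + 2*W² (U(W) = (W² + W²) + W = 2*W² + W = W + 2*W²)
a(p) = √(108 + p)
(U(-9) + a(-60)) + r = (-9*(1 + 2*(-9)) + √(108 - 60)) + 7495 = (-9*(1 - 18) + √48) + 7495 = (-9*(-17) + 4*√3) + 7495 = (153 + 4*√3) + 7495 = 7648 + 4*√3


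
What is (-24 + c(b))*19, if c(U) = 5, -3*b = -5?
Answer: -361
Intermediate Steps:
b = 5/3 (b = -⅓*(-5) = 5/3 ≈ 1.6667)
(-24 + c(b))*19 = (-24 + 5)*19 = -19*19 = -361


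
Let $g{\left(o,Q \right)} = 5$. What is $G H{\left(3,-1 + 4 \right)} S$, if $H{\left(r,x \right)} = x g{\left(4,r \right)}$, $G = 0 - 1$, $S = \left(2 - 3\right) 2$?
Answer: $30$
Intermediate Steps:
$S = -2$ ($S = \left(-1\right) 2 = -2$)
$G = -1$
$H{\left(r,x \right)} = 5 x$ ($H{\left(r,x \right)} = x 5 = 5 x$)
$G H{\left(3,-1 + 4 \right)} S = - 5 \left(-1 + 4\right) \left(-2\right) = - 5 \cdot 3 \left(-2\right) = \left(-1\right) 15 \left(-2\right) = \left(-15\right) \left(-2\right) = 30$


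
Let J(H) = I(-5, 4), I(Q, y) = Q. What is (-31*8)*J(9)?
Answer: 1240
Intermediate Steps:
J(H) = -5
(-31*8)*J(9) = -31*8*(-5) = -248*(-5) = 1240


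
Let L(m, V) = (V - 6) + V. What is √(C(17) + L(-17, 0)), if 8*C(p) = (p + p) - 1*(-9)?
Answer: I*√10/4 ≈ 0.79057*I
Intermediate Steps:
L(m, V) = -6 + 2*V (L(m, V) = (-6 + V) + V = -6 + 2*V)
C(p) = 9/8 + p/4 (C(p) = ((p + p) - 1*(-9))/8 = (2*p + 9)/8 = (9 + 2*p)/8 = 9/8 + p/4)
√(C(17) + L(-17, 0)) = √((9/8 + (¼)*17) + (-6 + 2*0)) = √((9/8 + 17/4) + (-6 + 0)) = √(43/8 - 6) = √(-5/8) = I*√10/4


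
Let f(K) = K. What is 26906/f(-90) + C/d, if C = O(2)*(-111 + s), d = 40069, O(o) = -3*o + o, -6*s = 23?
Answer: -539027587/1803105 ≈ -298.94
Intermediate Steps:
s = -23/6 (s = -⅙*23 = -23/6 ≈ -3.8333)
O(o) = -2*o
C = 1378/3 (C = (-2*2)*(-111 - 23/6) = -4*(-689/6) = 1378/3 ≈ 459.33)
26906/f(-90) + C/d = 26906/(-90) + (1378/3)/40069 = 26906*(-1/90) + (1378/3)*(1/40069) = -13453/45 + 1378/120207 = -539027587/1803105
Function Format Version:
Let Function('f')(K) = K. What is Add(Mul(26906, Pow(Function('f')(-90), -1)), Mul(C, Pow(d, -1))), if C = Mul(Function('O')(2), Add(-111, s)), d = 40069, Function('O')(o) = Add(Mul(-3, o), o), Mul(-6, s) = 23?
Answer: Rational(-539027587, 1803105) ≈ -298.94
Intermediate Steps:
s = Rational(-23, 6) (s = Mul(Rational(-1, 6), 23) = Rational(-23, 6) ≈ -3.8333)
Function('O')(o) = Mul(-2, o)
C = Rational(1378, 3) (C = Mul(Mul(-2, 2), Add(-111, Rational(-23, 6))) = Mul(-4, Rational(-689, 6)) = Rational(1378, 3) ≈ 459.33)
Add(Mul(26906, Pow(Function('f')(-90), -1)), Mul(C, Pow(d, -1))) = Add(Mul(26906, Pow(-90, -1)), Mul(Rational(1378, 3), Pow(40069, -1))) = Add(Mul(26906, Rational(-1, 90)), Mul(Rational(1378, 3), Rational(1, 40069))) = Add(Rational(-13453, 45), Rational(1378, 120207)) = Rational(-539027587, 1803105)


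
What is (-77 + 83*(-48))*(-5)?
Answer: 20305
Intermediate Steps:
(-77 + 83*(-48))*(-5) = (-77 - 3984)*(-5) = -4061*(-5) = 20305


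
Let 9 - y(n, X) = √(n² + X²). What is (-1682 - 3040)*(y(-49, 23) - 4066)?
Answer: 19157154 + 4722*√2930 ≈ 1.9413e+7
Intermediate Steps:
y(n, X) = 9 - √(X² + n²) (y(n, X) = 9 - √(n² + X²) = 9 - √(X² + n²))
(-1682 - 3040)*(y(-49, 23) - 4066) = (-1682 - 3040)*((9 - √(23² + (-49)²)) - 4066) = -4722*((9 - √(529 + 2401)) - 4066) = -4722*((9 - √2930) - 4066) = -4722*(-4057 - √2930) = 19157154 + 4722*√2930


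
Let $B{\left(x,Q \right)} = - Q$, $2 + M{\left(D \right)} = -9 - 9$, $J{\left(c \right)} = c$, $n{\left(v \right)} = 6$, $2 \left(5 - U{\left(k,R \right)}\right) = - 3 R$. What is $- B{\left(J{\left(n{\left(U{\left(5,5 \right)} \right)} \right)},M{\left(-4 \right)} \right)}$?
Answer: $-20$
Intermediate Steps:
$U{\left(k,R \right)} = 5 + \frac{3 R}{2}$ ($U{\left(k,R \right)} = 5 - \frac{\left(-3\right) R}{2} = 5 + \frac{3 R}{2}$)
$M{\left(D \right)} = -20$ ($M{\left(D \right)} = -2 - 18 = -20$)
$- B{\left(J{\left(n{\left(U{\left(5,5 \right)} \right)} \right)},M{\left(-4 \right)} \right)} = - \left(-1\right) \left(-20\right) = \left(-1\right) 20 = -20$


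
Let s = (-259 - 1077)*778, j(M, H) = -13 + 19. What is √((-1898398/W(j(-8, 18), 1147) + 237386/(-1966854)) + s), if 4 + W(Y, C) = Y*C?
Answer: 2*I*√2972966605185081844759218/3382005453 ≈ 1019.6*I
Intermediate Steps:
j(M, H) = 6
W(Y, C) = -4 + C*Y (W(Y, C) = -4 + Y*C = -4 + C*Y)
s = -1039408 (s = -1336*778 = -1039408)
√((-1898398/W(j(-8, 18), 1147) + 237386/(-1966854)) + s) = √((-1898398/(-4 + 1147*6) + 237386/(-1966854)) - 1039408) = √((-1898398/(-4 + 6882) + 237386*(-1/1966854)) - 1039408) = √((-1898398/6878 - 118693/983427) - 1039408) = √((-1898398*1/6878 - 118693/983427) - 1039408) = √((-949199/3439 - 118693/983427) - 1039408) = √(-933876110200/3382005453 - 1039408) = √(-3516217400002024/3382005453) = 2*I*√2972966605185081844759218/3382005453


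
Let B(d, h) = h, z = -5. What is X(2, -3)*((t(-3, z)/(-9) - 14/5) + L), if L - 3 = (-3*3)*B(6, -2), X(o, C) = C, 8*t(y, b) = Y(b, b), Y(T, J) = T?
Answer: -6577/120 ≈ -54.808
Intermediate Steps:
t(y, b) = b/8
L = 21 (L = 3 - 3*3*(-2) = 3 - 9*(-2) = 3 + 18 = 21)
X(2, -3)*((t(-3, z)/(-9) - 14/5) + L) = -3*((((1/8)*(-5))/(-9) - 14/5) + 21) = -3*((-5/8*(-1/9) - 14*1/5) + 21) = -3*((5/72 - 14/5) + 21) = -3*(-983/360 + 21) = -3*6577/360 = -6577/120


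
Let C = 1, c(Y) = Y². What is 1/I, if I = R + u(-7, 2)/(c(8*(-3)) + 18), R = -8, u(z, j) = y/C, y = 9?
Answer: -66/527 ≈ -0.12524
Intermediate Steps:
u(z, j) = 9 (u(z, j) = 9/1 = 9*1 = 9)
I = -527/66 (I = -8 + 9/((8*(-3))² + 18) = -8 + 9/((-24)² + 18) = -8 + 9/(576 + 18) = -8 + 9/594 = -8 + 9*(1/594) = -8 + 1/66 = -527/66 ≈ -7.9848)
1/I = 1/(-527/66) = -66/527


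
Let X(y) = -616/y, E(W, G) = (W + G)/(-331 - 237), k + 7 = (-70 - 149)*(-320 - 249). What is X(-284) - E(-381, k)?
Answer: 125455/568 ≈ 220.87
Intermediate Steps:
k = 124604 (k = -7 + (-70 - 149)*(-320 - 249) = -7 - 219*(-569) = -7 + 124611 = 124604)
E(W, G) = -G/568 - W/568 (E(W, G) = (G + W)/(-568) = (G + W)*(-1/568) = -G/568 - W/568)
X(-284) - E(-381, k) = -616/(-284) - (-1/568*124604 - 1/568*(-381)) = -616*(-1/284) - (-31151/142 + 381/568) = 154/71 - 1*(-124223/568) = 154/71 + 124223/568 = 125455/568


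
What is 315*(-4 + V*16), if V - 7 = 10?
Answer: 84420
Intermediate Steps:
V = 17 (V = 7 + 10 = 17)
315*(-4 + V*16) = 315*(-4 + 17*16) = 315*(-4 + 272) = 315*268 = 84420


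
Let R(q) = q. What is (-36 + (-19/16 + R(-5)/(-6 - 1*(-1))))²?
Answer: 335241/256 ≈ 1309.5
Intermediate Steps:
(-36 + (-19/16 + R(-5)/(-6 - 1*(-1))))² = (-36 + (-19/16 - 5/(-6 - 1*(-1))))² = (-36 + (-19*1/16 - 5/(-6 + 1)))² = (-36 + (-19/16 - 5/(-5)))² = (-36 + (-19/16 - 5*(-⅕)))² = (-36 + (-19/16 + 1))² = (-36 - 3/16)² = (-579/16)² = 335241/256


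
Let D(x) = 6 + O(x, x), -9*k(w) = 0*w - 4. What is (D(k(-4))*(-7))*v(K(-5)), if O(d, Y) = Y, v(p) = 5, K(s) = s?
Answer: -2030/9 ≈ -225.56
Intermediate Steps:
k(w) = 4/9 (k(w) = -(0*w - 4)/9 = -(0 - 4)/9 = -⅑*(-4) = 4/9)
D(x) = 6 + x
(D(k(-4))*(-7))*v(K(-5)) = ((6 + 4/9)*(-7))*5 = ((58/9)*(-7))*5 = -406/9*5 = -2030/9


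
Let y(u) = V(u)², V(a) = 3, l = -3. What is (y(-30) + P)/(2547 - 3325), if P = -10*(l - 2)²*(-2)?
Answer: -509/778 ≈ -0.65424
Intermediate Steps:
P = 500 (P = -10*(-3 - 2)²*(-2) = -10*(-5)²*(-2) = -10*25*(-2) = -250*(-2) = 500)
y(u) = 9 (y(u) = 3² = 9)
(y(-30) + P)/(2547 - 3325) = (9 + 500)/(2547 - 3325) = 509/(-778) = 509*(-1/778) = -509/778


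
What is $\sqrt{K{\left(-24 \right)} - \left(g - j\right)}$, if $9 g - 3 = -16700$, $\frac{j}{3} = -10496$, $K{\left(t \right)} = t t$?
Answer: $\frac{i \sqrt{261511}}{3} \approx 170.46 i$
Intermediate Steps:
$K{\left(t \right)} = t^{2}$
$j = -31488$ ($j = 3 \left(-10496\right) = -31488$)
$g = - \frac{16697}{9}$ ($g = \frac{1}{3} + \frac{1}{9} \left(-16700\right) = \frac{1}{3} - \frac{16700}{9} = - \frac{16697}{9} \approx -1855.2$)
$\sqrt{K{\left(-24 \right)} - \left(g - j\right)} = \sqrt{\left(-24\right)^{2} - \frac{266695}{9}} = \sqrt{576 + \left(-31488 + \frac{16697}{9}\right)} = \sqrt{576 - \frac{266695}{9}} = \sqrt{- \frac{261511}{9}} = \frac{i \sqrt{261511}}{3}$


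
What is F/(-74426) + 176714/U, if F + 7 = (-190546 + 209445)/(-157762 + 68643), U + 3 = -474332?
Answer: -585899285068148/1573077643569245 ≈ -0.37245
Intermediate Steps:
U = -474335 (U = -3 - 474332 = -474335)
F = -642732/89119 (F = -7 + (-190546 + 209445)/(-157762 + 68643) = -7 + 18899/(-89119) = -7 + 18899*(-1/89119) = -7 - 18899/89119 = -642732/89119 ≈ -7.2121)
F/(-74426) + 176714/U = -642732/89119/(-74426) + 176714/(-474335) = -642732/89119*(-1/74426) + 176714*(-1/474335) = 321366/3316385347 - 176714/474335 = -585899285068148/1573077643569245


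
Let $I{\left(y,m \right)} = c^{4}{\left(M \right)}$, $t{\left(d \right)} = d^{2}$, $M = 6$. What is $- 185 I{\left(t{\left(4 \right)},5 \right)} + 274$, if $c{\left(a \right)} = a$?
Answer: $-239486$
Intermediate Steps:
$I{\left(y,m \right)} = 1296$ ($I{\left(y,m \right)} = 6^{4} = 1296$)
$- 185 I{\left(t{\left(4 \right)},5 \right)} + 274 = \left(-185\right) 1296 + 274 = -239760 + 274 = -239486$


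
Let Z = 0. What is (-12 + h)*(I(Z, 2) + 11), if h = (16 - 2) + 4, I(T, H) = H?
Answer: 78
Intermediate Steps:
h = 18 (h = 14 + 4 = 18)
(-12 + h)*(I(Z, 2) + 11) = (-12 + 18)*(2 + 11) = 6*13 = 78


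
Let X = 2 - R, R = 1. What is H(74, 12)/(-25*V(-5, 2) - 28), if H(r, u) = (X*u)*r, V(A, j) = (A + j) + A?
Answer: 222/43 ≈ 5.1628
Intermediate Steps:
V(A, j) = j + 2*A
X = 1 (X = 2 - 1*1 = 2 - 1 = 1)
H(r, u) = r*u (H(r, u) = (1*u)*r = u*r = r*u)
H(74, 12)/(-25*V(-5, 2) - 28) = (74*12)/(-25*(2 + 2*(-5)) - 28) = 888/(-25*(2 - 10) - 28) = 888/(-25*(-8) - 28) = 888/(200 - 28) = 888/172 = 888*(1/172) = 222/43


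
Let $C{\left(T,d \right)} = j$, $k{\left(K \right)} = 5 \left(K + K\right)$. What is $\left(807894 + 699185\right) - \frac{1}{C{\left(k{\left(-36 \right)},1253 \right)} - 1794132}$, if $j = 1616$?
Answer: $\frac{2701463220765}{1792516} \approx 1.5071 \cdot 10^{6}$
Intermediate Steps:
$k{\left(K \right)} = 10 K$ ($k{\left(K \right)} = 5 \cdot 2 K = 10 K$)
$C{\left(T,d \right)} = 1616$
$\left(807894 + 699185\right) - \frac{1}{C{\left(k{\left(-36 \right)},1253 \right)} - 1794132} = \left(807894 + 699185\right) - \frac{1}{1616 - 1794132} = 1507079 - \frac{1}{-1792516} = 1507079 - - \frac{1}{1792516} = 1507079 + \frac{1}{1792516} = \frac{2701463220765}{1792516}$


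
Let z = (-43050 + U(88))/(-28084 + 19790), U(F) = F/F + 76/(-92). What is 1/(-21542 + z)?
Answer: -95381/2054202429 ≈ -4.6432e-5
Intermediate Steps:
U(F) = 4/23 (U(F) = 1 + 76*(-1/92) = 1 - 19/23 = 4/23)
z = 495073/95381 (z = (-43050 + 4/23)/(-28084 + 19790) = -990146/23/(-8294) = -990146/23*(-1/8294) = 495073/95381 ≈ 5.1905)
1/(-21542 + z) = 1/(-21542 + 495073/95381) = 1/(-2054202429/95381) = -95381/2054202429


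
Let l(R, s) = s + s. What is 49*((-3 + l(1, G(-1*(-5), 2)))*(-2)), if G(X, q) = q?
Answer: -98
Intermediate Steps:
l(R, s) = 2*s
49*((-3 + l(1, G(-1*(-5), 2)))*(-2)) = 49*((-3 + 2*2)*(-2)) = 49*((-3 + 4)*(-2)) = 49*(1*(-2)) = 49*(-2) = -98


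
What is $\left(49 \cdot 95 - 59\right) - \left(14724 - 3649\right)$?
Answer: $-6479$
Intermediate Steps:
$\left(49 \cdot 95 - 59\right) - \left(14724 - 3649\right) = \left(4655 - 59\right) - \left(14724 - 3649\right) = 4596 - 11075 = -6479$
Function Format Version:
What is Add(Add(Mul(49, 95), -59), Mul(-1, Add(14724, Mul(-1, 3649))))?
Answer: -6479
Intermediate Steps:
Add(Add(Mul(49, 95), -59), Mul(-1, Add(14724, Mul(-1, 3649)))) = Add(Add(4655, -59), Mul(-1, Add(14724, -3649))) = Add(4596, Mul(-1, 11075)) = Add(4596, -11075) = -6479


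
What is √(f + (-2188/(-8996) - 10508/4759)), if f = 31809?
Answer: 10*√36436236293404974/10702991 ≈ 178.35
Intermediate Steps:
√(f + (-2188/(-8996) - 10508/4759)) = √(31809 + (-2188/(-8996) - 10508/4759)) = √(31809 + (-2188*(-1/8996) - 10508*1/4759)) = √(31809 + (547/2249 - 10508/4759)) = √(31809 - 21029319/10702991) = √(340430411400/10702991) = 10*√36436236293404974/10702991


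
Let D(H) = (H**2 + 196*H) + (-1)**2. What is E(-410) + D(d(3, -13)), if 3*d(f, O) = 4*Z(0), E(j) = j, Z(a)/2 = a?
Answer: -409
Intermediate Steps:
Z(a) = 2*a
d(f, O) = 0 (d(f, O) = (4*(2*0))/3 = (4*0)/3 = (1/3)*0 = 0)
D(H) = 1 + H**2 + 196*H (D(H) = (H**2 + 196*H) + 1 = 1 + H**2 + 196*H)
E(-410) + D(d(3, -13)) = -410 + (1 + 0**2 + 196*0) = -410 + (1 + 0 + 0) = -410 + 1 = -409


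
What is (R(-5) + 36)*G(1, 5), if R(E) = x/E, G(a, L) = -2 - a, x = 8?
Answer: -516/5 ≈ -103.20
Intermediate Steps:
R(E) = 8/E
(R(-5) + 36)*G(1, 5) = (8/(-5) + 36)*(-2 - 1*1) = (8*(-1/5) + 36)*(-2 - 1) = (-8/5 + 36)*(-3) = (172/5)*(-3) = -516/5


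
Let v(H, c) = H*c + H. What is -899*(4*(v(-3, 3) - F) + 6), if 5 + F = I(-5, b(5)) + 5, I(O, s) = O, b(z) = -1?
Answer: 19778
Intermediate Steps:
v(H, c) = H + H*c
F = -5 (F = -5 + (-5 + 5) = -5 + 0 = -5)
-899*(4*(v(-3, 3) - F) + 6) = -899*(4*(-3*(1 + 3) - 1*(-5)) + 6) = -899*(4*(-3*4 + 5) + 6) = -899*(4*(-12 + 5) + 6) = -899*(4*(-7) + 6) = -899*(-28 + 6) = -899*(-22) = 19778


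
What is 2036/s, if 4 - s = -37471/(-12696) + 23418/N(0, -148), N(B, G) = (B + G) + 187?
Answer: -336037728/98931907 ≈ -3.3967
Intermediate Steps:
N(B, G) = 187 + B + G
s = -98931907/165048 (s = 4 - (-37471/(-12696) + 23418/(187 + 0 - 148)) = 4 - (-37471*(-1/12696) + 23418/39) = 4 - (37471/12696 + 23418*(1/39)) = 4 - (37471/12696 + 7806/13) = 4 - 1*99592099/165048 = 4 - 99592099/165048 = -98931907/165048 ≈ -599.41)
2036/s = 2036/(-98931907/165048) = 2036*(-165048/98931907) = -336037728/98931907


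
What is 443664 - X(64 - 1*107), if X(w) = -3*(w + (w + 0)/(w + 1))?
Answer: 6209533/14 ≈ 4.4354e+5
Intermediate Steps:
X(w) = -3*w - 3*w/(1 + w) (X(w) = -3*(w + w/(1 + w)) = -3*w - 3*w/(1 + w))
443664 - X(64 - 1*107) = 443664 - (-3)*(64 - 1*107)*(2 + (64 - 1*107))/(1 + (64 - 1*107)) = 443664 - (-3)*(64 - 107)*(2 + (64 - 107))/(1 + (64 - 107)) = 443664 - (-3)*(-43)*(2 - 43)/(1 - 43) = 443664 - (-3)*(-43)*(-41)/(-42) = 443664 - (-3)*(-43)*(-1)*(-41)/42 = 443664 - 1*1763/14 = 443664 - 1763/14 = 6209533/14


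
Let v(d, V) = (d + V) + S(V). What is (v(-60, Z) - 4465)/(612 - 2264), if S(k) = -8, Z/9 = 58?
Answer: 573/236 ≈ 2.4280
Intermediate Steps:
Z = 522 (Z = 9*58 = 522)
v(d, V) = -8 + V + d (v(d, V) = (d + V) - 8 = (V + d) - 8 = -8 + V + d)
(v(-60, Z) - 4465)/(612 - 2264) = ((-8 + 522 - 60) - 4465)/(612 - 2264) = (454 - 4465)/(-1652) = -4011*(-1/1652) = 573/236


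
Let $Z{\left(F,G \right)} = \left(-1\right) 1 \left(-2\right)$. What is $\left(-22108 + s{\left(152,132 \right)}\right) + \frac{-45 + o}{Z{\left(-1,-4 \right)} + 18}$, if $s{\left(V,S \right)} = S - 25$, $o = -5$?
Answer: $- \frac{44007}{2} \approx -22004.0$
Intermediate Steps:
$Z{\left(F,G \right)} = 2$ ($Z{\left(F,G \right)} = \left(-1\right) \left(-2\right) = 2$)
$s{\left(V,S \right)} = -25 + S$ ($s{\left(V,S \right)} = S - 25 = -25 + S$)
$\left(-22108 + s{\left(152,132 \right)}\right) + \frac{-45 + o}{Z{\left(-1,-4 \right)} + 18} = \left(-22108 + \left(-25 + 132\right)\right) + \frac{-45 - 5}{2 + 18} = \left(-22108 + 107\right) + \frac{1}{20} \left(-50\right) = -22001 + \frac{1}{20} \left(-50\right) = -22001 - \frac{5}{2} = - \frac{44007}{2}$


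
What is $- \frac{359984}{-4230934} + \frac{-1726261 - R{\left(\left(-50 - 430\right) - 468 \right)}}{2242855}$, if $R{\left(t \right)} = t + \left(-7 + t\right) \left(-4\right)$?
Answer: $- \frac{171275149629}{249720302015} \approx -0.68587$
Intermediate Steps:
$R{\left(t \right)} = 28 - 3 t$ ($R{\left(t \right)} = t - \left(-28 + 4 t\right) = 28 - 3 t$)
$- \frac{359984}{-4230934} + \frac{-1726261 - R{\left(\left(-50 - 430\right) - 468 \right)}}{2242855} = - \frac{359984}{-4230934} + \frac{-1726261 - \left(28 - 3 \left(\left(-50 - 430\right) - 468\right)\right)}{2242855} = \left(-359984\right) \left(- \frac{1}{4230934}\right) + \left(-1726261 - \left(28 - 3 \left(-480 - 468\right)\right)\right) \frac{1}{2242855} = \frac{179992}{2115467} + \left(-1726261 - \left(28 - -2844\right)\right) \frac{1}{2242855} = \frac{179992}{2115467} + \left(-1726261 - \left(28 + 2844\right)\right) \frac{1}{2242855} = \frac{179992}{2115467} + \left(-1726261 - 2872\right) \frac{1}{2242855} = \frac{179992}{2115467} - \frac{91007}{118045} = - \frac{171275149629}{249720302015}$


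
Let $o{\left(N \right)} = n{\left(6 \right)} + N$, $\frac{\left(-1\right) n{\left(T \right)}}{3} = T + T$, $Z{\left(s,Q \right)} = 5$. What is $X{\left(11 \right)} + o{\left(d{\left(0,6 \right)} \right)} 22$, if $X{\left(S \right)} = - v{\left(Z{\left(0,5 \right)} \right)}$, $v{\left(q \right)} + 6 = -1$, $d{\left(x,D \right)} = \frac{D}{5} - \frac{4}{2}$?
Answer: $- \frac{4013}{5} \approx -802.6$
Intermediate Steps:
$n{\left(T \right)} = - 6 T$ ($n{\left(T \right)} = - 3 \left(T + T\right) = - 3 \cdot 2 T = - 6 T$)
$d{\left(x,D \right)} = -2 + \frac{D}{5}$ ($d{\left(x,D \right)} = D \frac{1}{5} - 2 = \frac{D}{5} - 2 = -2 + \frac{D}{5}$)
$v{\left(q \right)} = -7$ ($v{\left(q \right)} = -6 - 1 = -7$)
$o{\left(N \right)} = -36 + N$ ($o{\left(N \right)} = \left(-6\right) 6 + N = -36 + N$)
$X{\left(S \right)} = 7$ ($X{\left(S \right)} = \left(-1\right) \left(-7\right) = 7$)
$X{\left(11 \right)} + o{\left(d{\left(0,6 \right)} \right)} 22 = 7 + \left(-36 + \left(-2 + \frac{1}{5} \cdot 6\right)\right) 22 = 7 + \left(-36 + \left(-2 + \frac{6}{5}\right)\right) 22 = 7 + \left(-36 - \frac{4}{5}\right) 22 = 7 - \frac{4048}{5} = - \frac{4013}{5}$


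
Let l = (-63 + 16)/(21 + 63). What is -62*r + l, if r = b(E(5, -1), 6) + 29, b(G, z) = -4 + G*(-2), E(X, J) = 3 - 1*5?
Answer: -151079/84 ≈ -1798.6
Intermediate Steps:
E(X, J) = -2 (E(X, J) = 3 - 5 = -2)
b(G, z) = -4 - 2*G
l = -47/84 ≈ -0.55952
r = 29 (r = (-4 - 2*(-2)) + 29 = (-4 + 4) + 29 = 0 + 29 = 29)
-62*r + l = -62*29 - 47/84 = -1798 - 47/84 = -151079/84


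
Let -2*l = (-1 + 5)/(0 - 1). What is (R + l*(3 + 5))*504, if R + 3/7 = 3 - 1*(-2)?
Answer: 10368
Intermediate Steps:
l = 2 (l = -(-1 + 5)/(2*(0 - 1)) = -2/(-1) = -2*(-1) = -½*(-4) = 2)
R = 32/7 (R = -3/7 + (3 - 1*(-2)) = -3/7 + (3 + 2) = -3/7 + 5 = 32/7 ≈ 4.5714)
(R + l*(3 + 5))*504 = (32/7 + 2*(3 + 5))*504 = (32/7 + 2*8)*504 = (32/7 + 16)*504 = (144/7)*504 = 10368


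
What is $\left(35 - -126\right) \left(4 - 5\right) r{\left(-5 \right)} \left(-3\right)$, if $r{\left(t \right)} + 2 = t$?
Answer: $-3381$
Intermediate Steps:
$r{\left(t \right)} = -2 + t$
$\left(35 - -126\right) \left(4 - 5\right) r{\left(-5 \right)} \left(-3\right) = \left(35 - -126\right) \left(4 - 5\right) \left(-2 - 5\right) \left(-3\right) = \left(35 + 126\right) \left(4 - 5\right) \left(-7\right) \left(-3\right) = 161 \left(-1\right) \left(-7\right) \left(-3\right) = 161 \cdot 7 \left(-3\right) = 161 \left(-21\right) = -3381$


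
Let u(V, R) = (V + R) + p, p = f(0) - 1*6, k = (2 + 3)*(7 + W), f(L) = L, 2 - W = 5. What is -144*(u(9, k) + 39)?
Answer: -8928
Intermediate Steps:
W = -3 (W = 2 - 1*5 = 2 - 5 = -3)
k = 20 (k = (2 + 3)*(7 - 3) = 5*4 = 20)
p = -6 (p = 0 - 1*6 = 0 - 6 = -6)
u(V, R) = -6 + R + V (u(V, R) = (V + R) - 6 = (R + V) - 6 = -6 + R + V)
-144*(u(9, k) + 39) = -144*((-6 + 20 + 9) + 39) = -144*(23 + 39) = -144*62 = -8928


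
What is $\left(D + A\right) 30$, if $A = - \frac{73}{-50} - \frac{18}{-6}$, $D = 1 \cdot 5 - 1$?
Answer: $\frac{1269}{5} \approx 253.8$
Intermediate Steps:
$D = 4$ ($D = 5 - 1 = 4$)
$A = \frac{223}{50}$ ($A = \left(-73\right) \left(- \frac{1}{50}\right) - -3 = \frac{73}{50} + 3 = \frac{223}{50} \approx 4.46$)
$\left(D + A\right) 30 = \left(4 + \frac{223}{50}\right) 30 = \frac{423}{50} \cdot 30 = \frac{1269}{5}$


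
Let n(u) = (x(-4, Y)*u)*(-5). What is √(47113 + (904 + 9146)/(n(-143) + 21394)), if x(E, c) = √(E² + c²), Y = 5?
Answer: √(1007945572 + 33685795*√41)/√(21394 + 715*√41) ≈ 217.06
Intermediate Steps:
n(u) = -5*u*√41 (n(u) = (√((-4)² + 5²)*u)*(-5) = (√(16 + 25)*u)*(-5) = (√41*u)*(-5) = (u*√41)*(-5) = -5*u*√41)
√(47113 + (904 + 9146)/(n(-143) + 21394)) = √(47113 + (904 + 9146)/(-5*(-143)*√41 + 21394)) = √(47113 + 10050/(715*√41 + 21394)) = √(47113 + 10050/(21394 + 715*√41))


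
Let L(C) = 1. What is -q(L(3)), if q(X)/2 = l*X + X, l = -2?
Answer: 2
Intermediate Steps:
q(X) = -2*X (q(X) = 2*(-2*X + X) = 2*(-X) = -2*X)
-q(L(3)) = -(-2) = -1*(-2) = 2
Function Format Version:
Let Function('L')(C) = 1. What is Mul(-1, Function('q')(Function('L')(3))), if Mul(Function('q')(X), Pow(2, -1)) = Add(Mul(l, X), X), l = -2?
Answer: 2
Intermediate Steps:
Function('q')(X) = Mul(-2, X) (Function('q')(X) = Mul(2, Add(Mul(-2, X), X)) = Mul(2, Mul(-1, X)) = Mul(-2, X))
Mul(-1, Function('q')(Function('L')(3))) = Mul(-1, Mul(-2, 1)) = Mul(-1, -2) = 2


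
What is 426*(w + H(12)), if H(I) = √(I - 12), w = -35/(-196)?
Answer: 1065/14 ≈ 76.071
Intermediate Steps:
w = 5/28 (w = -35*(-1/196) = 5/28 ≈ 0.17857)
H(I) = √(-12 + I)
426*(w + H(12)) = 426*(5/28 + √(-12 + 12)) = 426*(5/28 + √0) = 426*(5/28 + 0) = 426*(5/28) = 1065/14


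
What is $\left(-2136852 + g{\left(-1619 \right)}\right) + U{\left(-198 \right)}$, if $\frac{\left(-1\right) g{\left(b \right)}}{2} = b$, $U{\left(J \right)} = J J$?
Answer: $-2094410$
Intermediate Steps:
$U{\left(J \right)} = J^{2}$
$g{\left(b \right)} = - 2 b$
$\left(-2136852 + g{\left(-1619 \right)}\right) + U{\left(-198 \right)} = \left(-2136852 - -3238\right) + \left(-198\right)^{2} = \left(-2136852 + 3238\right) + 39204 = -2133614 + 39204 = -2094410$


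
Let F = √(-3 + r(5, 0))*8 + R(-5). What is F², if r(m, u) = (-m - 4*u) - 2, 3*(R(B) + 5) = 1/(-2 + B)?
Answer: -271004/441 - 1696*I*√10/21 ≈ -614.52 - 255.39*I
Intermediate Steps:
R(B) = -5 + 1/(3*(-2 + B))
r(m, u) = -2 - m - 4*u
F = -106/21 + 8*I*√10 (F = √(-3 + (-2 - 1*5 - 4*0))*8 + (31 - 15*(-5))/(3*(-2 - 5)) = √(-3 + (-2 - 5 + 0))*8 + (⅓)*(31 + 75)/(-7) = √(-3 - 7)*8 + (⅓)*(-⅐)*106 = √(-10)*8 - 106/21 = (I*√10)*8 - 106/21 = 8*I*√10 - 106/21 = -106/21 + 8*I*√10 ≈ -5.0476 + 25.298*I)
F² = (-106/21 + 8*I*√10)²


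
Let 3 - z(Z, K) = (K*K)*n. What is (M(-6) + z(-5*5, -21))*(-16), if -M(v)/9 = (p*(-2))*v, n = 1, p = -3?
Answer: 1824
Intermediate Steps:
M(v) = -54*v (M(v) = -9*(-3*(-2))*v = -54*v)
z(Z, K) = 3 - K**2 (z(Z, K) = 3 - K*K = 3 - K**2)
(M(-6) + z(-5*5, -21))*(-16) = (-54*(-6) + (3 - 1*(-21)**2))*(-16) = (324 + (3 - 1*441))*(-16) = (324 + (3 - 441))*(-16) = (324 - 438)*(-16) = -114*(-16) = 1824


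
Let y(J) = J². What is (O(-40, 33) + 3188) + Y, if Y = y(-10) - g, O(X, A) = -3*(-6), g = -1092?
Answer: 4398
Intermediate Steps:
O(X, A) = 18
Y = 1192 (Y = (-10)² - 1*(-1092) = 100 + 1092 = 1192)
(O(-40, 33) + 3188) + Y = (18 + 3188) + 1192 = 3206 + 1192 = 4398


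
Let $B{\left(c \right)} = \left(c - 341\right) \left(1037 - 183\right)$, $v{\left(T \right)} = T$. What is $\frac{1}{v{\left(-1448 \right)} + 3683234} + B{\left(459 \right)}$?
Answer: $\frac{371020938793}{3681786} \approx 1.0077 \cdot 10^{5}$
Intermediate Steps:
$B{\left(c \right)} = -291214 + 854 c$ ($B{\left(c \right)} = \left(-341 + c\right) 854 = -291214 + 854 c$)
$\frac{1}{v{\left(-1448 \right)} + 3683234} + B{\left(459 \right)} = \frac{1}{-1448 + 3683234} + \left(-291214 + 854 \cdot 459\right) = \frac{1}{3681786} + \left(-291214 + 391986\right) = \frac{1}{3681786} + 100772 = \frac{371020938793}{3681786}$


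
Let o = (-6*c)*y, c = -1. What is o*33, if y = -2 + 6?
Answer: 792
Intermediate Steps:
y = 4
o = 24 (o = -6*(-1)*4 = 6*4 = 24)
o*33 = 24*33 = 792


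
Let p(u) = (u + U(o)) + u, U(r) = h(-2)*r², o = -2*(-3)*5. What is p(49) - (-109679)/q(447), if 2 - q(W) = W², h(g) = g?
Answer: -340181193/199807 ≈ -1702.5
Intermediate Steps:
o = 30 (o = 6*5 = 30)
q(W) = 2 - W²
U(r) = -2*r²
p(u) = -1800 + 2*u (p(u) = (u - 2*30²) + u = (u - 2*900) + u = (u - 1800) + u = (-1800 + u) + u = -1800 + 2*u)
p(49) - (-109679)/q(447) = (-1800 + 2*49) - (-109679)/(2 - 1*447²) = (-1800 + 98) - (-109679)/(2 - 1*199809) = -1702 - (-109679)/(2 - 199809) = -1702 - (-109679)/(-199807) = -1702 - (-109679)*(-1)/199807 = -1702 - 1*109679/199807 = -1702 - 109679/199807 = -340181193/199807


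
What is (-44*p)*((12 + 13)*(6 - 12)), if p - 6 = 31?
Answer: 244200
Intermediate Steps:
p = 37 (p = 6 + 31 = 37)
(-44*p)*((12 + 13)*(6 - 12)) = (-44*37)*((12 + 13)*(6 - 12)) = -40700*(-6) = -1628*(-150) = 244200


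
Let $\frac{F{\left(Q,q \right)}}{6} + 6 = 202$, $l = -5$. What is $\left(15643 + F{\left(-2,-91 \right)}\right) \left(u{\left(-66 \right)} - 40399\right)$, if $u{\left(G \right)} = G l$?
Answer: $-673920511$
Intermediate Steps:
$F{\left(Q,q \right)} = 1176$ ($F{\left(Q,q \right)} = -36 + 6 \cdot 202 = -36 + 1212 = 1176$)
$u{\left(G \right)} = - 5 G$ ($u{\left(G \right)} = G \left(-5\right) = - 5 G$)
$\left(15643 + F{\left(-2,-91 \right)}\right) \left(u{\left(-66 \right)} - 40399\right) = \left(15643 + 1176\right) \left(\left(-5\right) \left(-66\right) - 40399\right) = 16819 \left(330 - 40399\right) = 16819 \left(-40069\right) = -673920511$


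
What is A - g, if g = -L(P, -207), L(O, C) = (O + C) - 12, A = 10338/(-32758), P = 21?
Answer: -3248211/16379 ≈ -198.32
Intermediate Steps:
A = -5169/16379 (A = 10338*(-1/32758) = -5169/16379 ≈ -0.31559)
L(O, C) = -12 + C + O (L(O, C) = (C + O) - 12 = -12 + C + O)
g = 198 (g = -(-12 - 207 + 21) = -1*(-198) = 198)
A - g = -5169/16379 - 1*198 = -5169/16379 - 198 = -3248211/16379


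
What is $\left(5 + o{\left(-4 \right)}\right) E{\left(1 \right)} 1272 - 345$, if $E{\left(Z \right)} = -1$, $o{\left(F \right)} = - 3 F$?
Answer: $-21969$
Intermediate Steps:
$\left(5 + o{\left(-4 \right)}\right) E{\left(1 \right)} 1272 - 345 = \left(5 - -12\right) \left(-1\right) 1272 - 345 = \left(5 + 12\right) \left(-1\right) 1272 - 345 = 17 \left(-1\right) 1272 - 345 = \left(-17\right) 1272 - 345 = -21624 - 345 = -21969$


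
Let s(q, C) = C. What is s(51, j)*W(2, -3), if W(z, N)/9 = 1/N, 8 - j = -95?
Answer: -309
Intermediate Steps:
j = 103 (j = 8 - 1*(-95) = 8 + 95 = 103)
W(z, N) = 9/N (W(z, N) = 9*(1/N) = 9/N)
s(51, j)*W(2, -3) = 103*(9/(-3)) = 103*(9*(-⅓)) = 103*(-3) = -309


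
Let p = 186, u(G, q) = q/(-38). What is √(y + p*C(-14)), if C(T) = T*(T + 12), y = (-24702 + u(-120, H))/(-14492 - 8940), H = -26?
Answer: √258121869380878/222604 ≈ 72.174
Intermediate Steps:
u(G, q) = -q/38 (u(G, q) = q*(-1/38) = -q/38)
y = 469325/445208 (y = (-24702 - 1/38*(-26))/(-14492 - 8940) = (-24702 + 13/19)/(-23432) = -469325/19*(-1/23432) = 469325/445208 ≈ 1.0542)
C(T) = T*(12 + T)
√(y + p*C(-14)) = √(469325/445208 + 186*(-14*(12 - 14))) = √(469325/445208 + 186*(-14*(-2))) = √(469325/445208 + 186*28) = √(469325/445208 + 5208) = √(2319112589/445208) = √258121869380878/222604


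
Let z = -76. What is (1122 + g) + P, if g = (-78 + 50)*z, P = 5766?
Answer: 9016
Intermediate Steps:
g = 2128 (g = (-78 + 50)*(-76) = -28*(-76) = 2128)
(1122 + g) + P = (1122 + 2128) + 5766 = 3250 + 5766 = 9016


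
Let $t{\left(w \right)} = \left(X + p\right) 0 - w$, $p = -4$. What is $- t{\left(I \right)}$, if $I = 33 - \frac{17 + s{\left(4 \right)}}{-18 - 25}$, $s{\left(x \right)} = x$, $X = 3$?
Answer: $\frac{1440}{43} \approx 33.488$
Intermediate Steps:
$I = \frac{1440}{43}$ ($I = 33 - \frac{17 + 4}{-18 - 25} = 33 - \frac{21}{-43} = 33 - 21 \left(- \frac{1}{43}\right) = 33 - - \frac{21}{43} = 33 + \frac{21}{43} = \frac{1440}{43} \approx 33.488$)
$t{\left(w \right)} = - w$ ($t{\left(w \right)} = \left(3 - 4\right) 0 - w = \left(-1\right) 0 - w = 0 - w = - w$)
$- t{\left(I \right)} = - \frac{\left(-1\right) 1440}{43} = \left(-1\right) \left(- \frac{1440}{43}\right) = \frac{1440}{43}$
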